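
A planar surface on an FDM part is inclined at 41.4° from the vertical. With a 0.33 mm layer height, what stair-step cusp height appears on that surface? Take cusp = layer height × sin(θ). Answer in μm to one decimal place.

sin(41.4°) = 0.6613, so cusp = 0.33 × 0.6613 = 0.218229 mm → 218.2 μm.

218.2 μm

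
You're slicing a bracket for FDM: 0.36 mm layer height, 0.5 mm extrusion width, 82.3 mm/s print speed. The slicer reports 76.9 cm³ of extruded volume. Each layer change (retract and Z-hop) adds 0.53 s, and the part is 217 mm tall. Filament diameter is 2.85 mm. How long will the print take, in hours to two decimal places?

1.53 hours

Line area: 0.36 × 0.5 → 0.18 mm².
Toolpath length = 76.9 cm³ / 0.18 mm² = 76900 / 0.18 = 427222.2 mm.
Time extruding = 427222.2 / 82.3, so 5191 s.
Layer count = ceil(217 / 0.36) = 603.
Z-hop total: 603 × 0.53 → 319.59 s.
Altogether 5191 + 319.59 = 5510.59 s, i.e. 1.53 hours.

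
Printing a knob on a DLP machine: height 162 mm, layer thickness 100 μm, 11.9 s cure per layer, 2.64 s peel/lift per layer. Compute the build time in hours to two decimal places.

6.54 hours

Layers = ⌈162/0.1⌉ = 1620.
Cycle time = 11.9 + 2.64 = 14.54 s.
Build time: 1620 × 14.54 s = 23554.8 s, i.e. 6.54 hours.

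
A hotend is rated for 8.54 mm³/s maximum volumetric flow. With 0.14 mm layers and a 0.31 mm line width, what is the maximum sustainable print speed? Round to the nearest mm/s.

A = 0.14 × 0.31 = 0.0434 mm².
v_max = Q/A = 8.54/0.0434 = 196.77 mm/s → 197 mm/s.

197 mm/s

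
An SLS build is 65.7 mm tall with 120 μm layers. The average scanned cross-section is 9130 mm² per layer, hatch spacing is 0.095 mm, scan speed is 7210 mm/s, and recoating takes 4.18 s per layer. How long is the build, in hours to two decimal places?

2.67 hours

Layer count = ceil(65.7 / 0.12) = 548.
Hatch length per layer = 9130 / 0.095 = 96105.3 mm.
Scan time per layer = 96105.3 / 7210, so 13.3294 s.
Per-layer time: 13.3294 + 4.18 → 17.5094 s.
Build time = 548 × 17.5094 = 9595.1512 s = 2.67 hours.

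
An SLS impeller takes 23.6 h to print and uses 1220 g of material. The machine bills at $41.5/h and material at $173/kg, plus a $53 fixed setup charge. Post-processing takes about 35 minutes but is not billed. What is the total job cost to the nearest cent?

Machine-time cost = 41.5 × 23.6, so $979.40.
Feedstock cost: 173 × 1220/1000 → $211.06.
Total = 979.40 + 211.06 + 53 = $1243.46.

$1243.46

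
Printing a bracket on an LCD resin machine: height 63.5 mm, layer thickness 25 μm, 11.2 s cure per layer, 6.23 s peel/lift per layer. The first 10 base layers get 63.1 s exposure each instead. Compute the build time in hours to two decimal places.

Layer count = ceil(63.5 / 0.025) = 2540.
Base layers = 10 × (63.1 + 6.23), so 693.3 s.
Remaining layers = 2530 × (11.2 + 6.23) = 44097.9 s.
Sum: 693.3 + 44097.9 = 44791.2 s → 12.44 hours.

12.44 hours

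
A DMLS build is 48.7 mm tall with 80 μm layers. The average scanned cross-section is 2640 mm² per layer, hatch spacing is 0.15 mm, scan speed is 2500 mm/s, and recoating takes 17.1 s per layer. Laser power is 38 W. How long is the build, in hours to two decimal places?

Layer count = ceil(48.7 / 0.08) = 609.
Per-layer scan distance = 2640 / 0.15, so 17600 mm.
Scan time per layer = 17600 / 2500 = 7.04 s.
Time per layer = 7.04 + 17.1 = 24.14 s.
Total: 609 × 24.14 s = 14701.26 s → 4.08 hours.

4.08 hours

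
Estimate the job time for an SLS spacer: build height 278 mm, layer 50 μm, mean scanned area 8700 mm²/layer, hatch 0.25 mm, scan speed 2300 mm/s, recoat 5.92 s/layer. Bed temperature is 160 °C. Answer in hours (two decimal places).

Layer count = ceil(278 / 0.05) = 5560.
Per-layer scan distance = 8700 / 0.25, so 34800 mm.
Per-layer scan time = 34800 / 2300 = 15.1304 s.
Time per layer: 15.1304 + 5.92 → 21.0504 s.
5560 layers × 21.0504 s/layer = 117040.224 s, i.e. 32.51 hours.

32.51 hours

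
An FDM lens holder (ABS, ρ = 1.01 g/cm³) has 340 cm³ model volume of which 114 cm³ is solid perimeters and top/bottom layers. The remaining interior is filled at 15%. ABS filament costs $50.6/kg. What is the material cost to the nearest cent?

Infill region: 340 − 114 → 226 cm³.
Infill volume: 0.15 × 226 → 33.9 cm³.
Total printed volume = 114 + 33.9 = 147.9 cm³.
Mass: 147.9 × 1.01 → 149.379 g.
Cost = 149.379 g / 1000 × $50.6/kg = $7.56.

$7.56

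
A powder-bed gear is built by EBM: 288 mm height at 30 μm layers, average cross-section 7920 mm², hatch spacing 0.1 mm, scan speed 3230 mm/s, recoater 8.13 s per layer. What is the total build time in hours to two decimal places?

87.07 hours

Layer count = ceil(288 / 0.03) = 9600.
Scan path per layer: 7920 / 0.1 → 79200 mm.
Scan time per layer: 79200 / 3230 → 24.5201 s.
Layer cycle: 24.5201 + 8.13 → 32.6501 s.
Total: 9600 × 32.6501 s = 313440.96 s → 87.07 hours.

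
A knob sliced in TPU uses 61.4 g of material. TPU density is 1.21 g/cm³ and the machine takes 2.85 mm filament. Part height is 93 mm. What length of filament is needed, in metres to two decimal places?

7.95 m

Extruded volume: 61.4/1.21 = 50.7438 cm³ (50743.8 mm³).
Filament cross-section = π × (2.85/2)² = 6.3794 mm².
L = V/A = 50743.8/6.3794 = 7954.32 mm → 7.95 m.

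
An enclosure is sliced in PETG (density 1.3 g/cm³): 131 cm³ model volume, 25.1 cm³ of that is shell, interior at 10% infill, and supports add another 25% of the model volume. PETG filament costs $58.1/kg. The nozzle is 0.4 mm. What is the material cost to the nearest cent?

$5.17

Interior volume = 131 − 25.1 = 105.9 cm³.
Infill deposited: 0.10 × 105.9 → 10.59 cm³.
Support = 0.25 × 131, so 32.75 cm³.
Deposited volume = 25.1 + 10.59 + 32.75 = 68.44 cm³.
Mass = 68.44 × 1.3, so 88.972 g.
Cost = 88.972 g / 1000 × $58.1/kg = $5.17.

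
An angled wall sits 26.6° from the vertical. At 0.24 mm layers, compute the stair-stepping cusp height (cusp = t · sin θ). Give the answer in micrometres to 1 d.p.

sin(26.6°) = 0.4478, so cusp = 0.24 × 0.4478 = 0.107472 mm → 107.5 μm.

107.5 μm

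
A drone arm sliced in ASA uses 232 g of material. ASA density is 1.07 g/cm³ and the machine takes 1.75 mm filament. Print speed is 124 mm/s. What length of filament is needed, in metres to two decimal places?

90.14 m

Volume = 232 g / 1.07 g·cm⁻³ = 216.8224 cm³ = 216822.4 mm³.
Filament cross-section = π × (1.75/2)² = 2.4053 mm².
Length = 216822.4 / 2.4053 = 90143.6 mm = 90.14 m.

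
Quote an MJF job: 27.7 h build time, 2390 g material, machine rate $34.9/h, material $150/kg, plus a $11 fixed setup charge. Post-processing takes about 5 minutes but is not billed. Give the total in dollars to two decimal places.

$1336.23

Time charge: 34.9 × 27.7 → $966.73.
Feedstock cost: 150 × 2390/1000 → $358.50.
Adding setup: 966.73 + 358.50 + 11 → $1336.23.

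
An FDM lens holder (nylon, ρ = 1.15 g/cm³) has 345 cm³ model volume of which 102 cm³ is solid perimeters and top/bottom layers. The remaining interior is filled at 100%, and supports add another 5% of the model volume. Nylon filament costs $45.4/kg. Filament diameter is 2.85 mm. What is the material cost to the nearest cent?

$18.91

Infill region = 345 − 102 = 243 cm³.
Infill volume = 1.00 × 243, so 243 cm³.
Support = 0.05 × 345, so 17.25 cm³.
Total printed volume = 102 + 243 + 17.25, so 362.25 cm³.
Mass: 362.25 × 1.15 → 416.5875 g.
Cost = 416.5875 g / 1000 × $45.4/kg = $18.91.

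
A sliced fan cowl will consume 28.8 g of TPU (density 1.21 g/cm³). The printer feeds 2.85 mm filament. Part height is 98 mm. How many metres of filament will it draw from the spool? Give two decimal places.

3.73 m

Extruded volume: 28.8/1.21 = 23.8017 cm³ (23801.7 mm³).
Filament cross-section = π × (2.85/2)² = 6.3794 mm².
Length = 23801.7 / 6.3794 = 3731.02 mm = 3.73 m.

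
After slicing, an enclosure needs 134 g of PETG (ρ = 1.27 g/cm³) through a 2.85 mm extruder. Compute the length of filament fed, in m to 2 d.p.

Volume = 134 g / 1.27 g·cm⁻³ = 105.5118 cm³ = 105511.8 mm³.
A = π r² = π × 1.425² = 6.3794 mm².
Length = 105511.8 / 6.3794 = 16539.46 mm = 16.54 m.

16.54 m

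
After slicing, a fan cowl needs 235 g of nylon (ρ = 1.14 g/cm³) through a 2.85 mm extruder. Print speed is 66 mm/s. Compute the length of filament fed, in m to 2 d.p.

32.31 m

Volume = 235 g / 1.14 g·cm⁻³ = 206.1404 cm³ = 206140.4 mm³.
Cross-section of 2.85 mm filament: π·(2.85/2)² = 6.3794 mm².
L = V/A = 206140.4/6.3794 = 32313.45 mm → 32.31 m.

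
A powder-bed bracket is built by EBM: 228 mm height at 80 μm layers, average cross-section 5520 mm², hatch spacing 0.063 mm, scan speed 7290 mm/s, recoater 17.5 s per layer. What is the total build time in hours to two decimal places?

23.37 hours

Number of layers: 228 / 0.08 → 2850 (rounded up).
Hatch length per layer = 5520 / 0.063, so 87619 mm.
Beam time per layer = 87619 / 7290 = 12.0191 s.
Per-layer time = 12.0191 + 17.5 = 29.5191 s.
2850 layers × 29.5191 s/layer = 84129.435 s, i.e. 23.37 hours.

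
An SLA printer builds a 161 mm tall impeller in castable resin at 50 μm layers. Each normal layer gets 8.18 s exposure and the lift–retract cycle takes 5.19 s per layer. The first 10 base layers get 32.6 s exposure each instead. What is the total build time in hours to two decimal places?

Number of layers: 161 / 0.05 → 3220 (rounded up).
Bottom layers = 10 × (32.6 + 5.19) = 377.9 s.
Remaining layers: 3210 × (8.18 + 5.19) → 42917.7 s.
Sum: 377.9 + 42917.7 = 43295.6 s → 12.03 hours.

12.03 hours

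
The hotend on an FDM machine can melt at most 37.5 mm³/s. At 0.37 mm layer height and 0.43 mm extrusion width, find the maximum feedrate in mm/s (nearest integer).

236 mm/s

A = 0.37 × 0.43, so 0.1591 mm².
Max speed = 37.5 / 0.1591 = 235.70 ≈ 236 mm/s.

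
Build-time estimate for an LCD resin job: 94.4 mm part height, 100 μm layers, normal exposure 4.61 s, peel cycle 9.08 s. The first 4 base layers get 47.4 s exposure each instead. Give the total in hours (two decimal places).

3.64 hours

Number of layers: 94.4 / 0.1 → 944 (rounded up).
Burn-in layers = 4 × (47.4 + 9.08), so 225.92 s.
Regular layers = 940 × (4.61 + 9.08) = 12868.6 s.
Sum: 225.92 + 12868.6 = 13094.52 s → 3.64 hours.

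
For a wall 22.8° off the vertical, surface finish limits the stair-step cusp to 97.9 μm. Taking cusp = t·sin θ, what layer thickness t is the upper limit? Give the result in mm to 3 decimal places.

0.253 mm

sin(22.8°) = 0.3875; t_max = 0.0979/0.3875 = 0.253 mm.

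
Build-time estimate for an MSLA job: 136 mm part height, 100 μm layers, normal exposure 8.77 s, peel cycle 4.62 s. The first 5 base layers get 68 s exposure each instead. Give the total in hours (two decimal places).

5.14 hours

Layer count = ceil(136 / 0.1) = 1360.
Burn-in layers = 5 × (68 + 4.62), so 363.1 s.
Regular layers = 1355 × (8.77 + 4.62) = 18143.45 s.
Sum: 363.1 + 18143.45 = 18506.55 s → 5.14 hours.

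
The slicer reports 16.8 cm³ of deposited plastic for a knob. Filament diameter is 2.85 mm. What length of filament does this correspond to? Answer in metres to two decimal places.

2.63 m

A = π r² = π × 1.425² = 6.3794 mm².
L = 16800 mm³ / 6.3794 mm² = 2633.48 mm, i.e. 2.63 m.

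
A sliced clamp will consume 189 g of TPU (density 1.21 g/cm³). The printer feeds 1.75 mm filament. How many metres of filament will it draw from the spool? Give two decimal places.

Volume = 189 g / 1.21 g·cm⁻³ = 156.1983 cm³ = 156198.3 mm³.
Cross-section of 1.75 mm filament: π·(1.75/2)² = 2.4053 mm².
L = V/A = 156198.3/2.4053 = 64939.22 mm → 64.94 m.

64.94 m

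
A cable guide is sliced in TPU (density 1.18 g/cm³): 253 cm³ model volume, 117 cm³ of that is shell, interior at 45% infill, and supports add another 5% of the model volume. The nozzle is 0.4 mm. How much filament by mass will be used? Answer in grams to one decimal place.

225.2 g

Interior volume: 253 − 117 → 136 cm³.
Infill deposited = 0.45 × 136, so 61.2 cm³.
Support = 0.05 × 253, so 12.65 cm³.
Total printed volume = 117 + 61.2 + 12.65 = 190.85 cm³.
Mass = 190.85 × 1.18, so 225.203 g.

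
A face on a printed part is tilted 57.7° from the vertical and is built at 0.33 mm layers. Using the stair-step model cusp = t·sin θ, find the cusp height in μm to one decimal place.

sin(57.7°) = 0.8453, so cusp = 0.33 × 0.8453 = 0.278949 mm → 278.9 μm.

278.9 μm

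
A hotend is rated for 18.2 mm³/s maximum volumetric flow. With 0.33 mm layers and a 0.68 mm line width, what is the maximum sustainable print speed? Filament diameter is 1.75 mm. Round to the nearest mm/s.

81 mm/s

A = 0.33 × 0.68 = 0.2244 mm².
v_max = Q/A = 18.2/0.2244 = 81.11 mm/s → 81 mm/s.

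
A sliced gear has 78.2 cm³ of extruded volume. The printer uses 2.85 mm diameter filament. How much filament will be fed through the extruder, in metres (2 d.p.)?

12.26 m

Filament cross-section = π × (2.85/2)² = 6.3794 mm².
Length = 78.2 cm³ / 6.3794 mm² = 78200 / 6.3794 = 12258.21 mm = 12.26 m.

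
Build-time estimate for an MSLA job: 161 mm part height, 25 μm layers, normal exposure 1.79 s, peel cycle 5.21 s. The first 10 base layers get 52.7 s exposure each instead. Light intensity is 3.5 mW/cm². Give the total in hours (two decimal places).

12.66 hours

Number of layers: 161 / 0.025 → 6440 (rounded up).
Base layers = 10 × (52.7 + 5.21), so 579.1 s.
Remaining layers = 6430 × (1.79 + 5.21) = 45010 s.
Sum: 579.1 + 45010 = 45589.1 s → 12.66 hours.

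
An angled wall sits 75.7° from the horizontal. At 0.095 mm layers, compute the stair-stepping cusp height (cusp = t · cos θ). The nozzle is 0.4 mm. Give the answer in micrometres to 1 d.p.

Cusp = layer height × cos(75.7°) = 0.095 × 0.2470 = 0.023465 mm = 23.5 μm.

23.5 μm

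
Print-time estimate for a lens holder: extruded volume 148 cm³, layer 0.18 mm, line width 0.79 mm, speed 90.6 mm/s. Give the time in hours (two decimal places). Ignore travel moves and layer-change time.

Bead cross-section = 0.18 × 0.79, so 0.1422 mm².
Path length: 148000 mm³ / 0.1422 mm² → 1040787.6 mm.
Time extruding = 1040787.6 / 90.6, so 11487.7 s.
In the requested units: 11487.7 s = 3.19 hours.

3.19 hours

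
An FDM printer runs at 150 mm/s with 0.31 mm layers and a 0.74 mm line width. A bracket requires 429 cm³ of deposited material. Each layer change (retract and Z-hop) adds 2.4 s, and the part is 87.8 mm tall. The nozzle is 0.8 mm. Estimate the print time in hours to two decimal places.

3.65 hours

Line area: 0.31 × 0.74 → 0.2294 mm².
Toolpath length = 429 cm³ / 0.2294 mm² = 429000 / 0.2294 = 1870095.9 mm.
Extrusion time: 1870095.9 / 150 → 12467.3 s.
Layers = ⌈87.8/0.31⌉ = 284.
Layer-change overhead = 284 × 2.4, so 681.6 s.
Altogether 12467.3 + 681.6 = 13148.9 s, i.e. 3.65 hours.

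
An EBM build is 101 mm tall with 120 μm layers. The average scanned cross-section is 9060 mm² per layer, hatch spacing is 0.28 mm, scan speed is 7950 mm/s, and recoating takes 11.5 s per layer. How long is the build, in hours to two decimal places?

Layer count = ceil(101 / 0.12) = 842.
Hatch length per layer: 9060 / 0.28 → 32357.1 mm.
Scan time per layer = 32357.1 / 7950, so 4.0701 s.
Per-layer time = 4.0701 + 11.5, so 15.5701 s.
Build time = 842 × 15.5701 = 13110.0242 s = 3.64 hours.

3.64 hours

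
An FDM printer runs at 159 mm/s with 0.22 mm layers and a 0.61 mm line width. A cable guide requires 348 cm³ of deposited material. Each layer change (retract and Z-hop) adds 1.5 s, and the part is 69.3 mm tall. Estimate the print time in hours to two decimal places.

Bead cross-section = 0.22 × 0.61 = 0.1342 mm².
Toolpath length = 348 cm³ / 0.1342 mm² = 348000 / 0.1342 = 2593144.6 mm.
Time extruding = 2593144.6 / 159, so 16309.1 s.
Layer count = ceil(69.3 / 0.22) = 315.
Z-hop total = 315 × 1.5, so 472.5 s.
Total = 16309.1 + 472.5 = 16781.6 s = 4.66 hours.

4.66 hours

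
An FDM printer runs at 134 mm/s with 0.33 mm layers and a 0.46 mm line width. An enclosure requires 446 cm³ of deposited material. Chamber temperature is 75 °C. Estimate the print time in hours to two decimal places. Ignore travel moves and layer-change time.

6.09 hours

Extrusion cross-section = 0.33 × 0.46, so 0.1518 mm².
Toolpath length = 446 cm³ / 0.1518 mm² = 446000 / 0.1518 = 2938076.4 mm.
Print-move time: 2938076.4 / 134 → 21925.9 s.
Converting: 21925.9 s = 6.09 hours.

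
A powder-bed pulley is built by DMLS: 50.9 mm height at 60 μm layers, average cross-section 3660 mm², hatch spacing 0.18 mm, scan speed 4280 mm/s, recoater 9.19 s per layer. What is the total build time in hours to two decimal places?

Layers = ⌈50.9/0.06⌉ = 849.
Hatch length per layer = 3660 / 0.18 = 20333.3 mm.
Laser time per layer = 20333.3 / 4280, so 4.7508 s.
Time per layer = 4.7508 + 9.19 = 13.9408 s.
Total: 849 × 13.9408 s = 11835.7392 s → 3.29 hours.

3.29 hours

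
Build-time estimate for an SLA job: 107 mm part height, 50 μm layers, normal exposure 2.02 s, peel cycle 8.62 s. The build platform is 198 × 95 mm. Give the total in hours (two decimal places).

6.32 hours

Number of layers: 107 / 0.05 → 2140 (rounded up).
Per-layer time = 2.02 + 8.62, so 10.64 s.
Build time: 2140 × 10.64 s = 22769.6 s, i.e. 6.32 hours.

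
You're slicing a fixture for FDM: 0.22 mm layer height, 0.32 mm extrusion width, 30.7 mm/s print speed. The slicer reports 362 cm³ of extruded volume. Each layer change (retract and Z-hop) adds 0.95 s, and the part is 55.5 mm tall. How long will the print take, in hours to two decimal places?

46.59 hours

Extrusion cross-section = 0.22 × 0.32 = 0.0704 mm².
Total extruded path = 362000/0.0704 = 5142045.5 mm.
Time extruding = 5142045.5 / 30.7 = 167493.3 s.
Layer count = ceil(55.5 / 0.22) = 253.
Layer-change overhead = 253 × 0.95, so 240.35 s.
Altogether 167493.3 + 240.35 = 167733.65 s, i.e. 46.59 hours.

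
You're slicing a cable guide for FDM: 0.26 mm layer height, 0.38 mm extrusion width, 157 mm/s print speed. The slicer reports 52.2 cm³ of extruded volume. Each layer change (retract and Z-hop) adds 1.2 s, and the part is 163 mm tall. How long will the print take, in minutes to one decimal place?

Line area: 0.26 × 0.38 → 0.0988 mm².
Toolpath length = 52.2 cm³ / 0.0988 mm² = 52200 / 0.0988 = 528340.1 mm.
Extrusion time: 528340.1 / 157 → 3365.2 s.
Number of layers: 163 / 0.26 → 627 (rounded up).
Z-hop total: 627 × 1.2 → 752.4 s.
Total = 3365.2 + 752.4 = 4117.6 s = 68.6 minutes.

68.6 minutes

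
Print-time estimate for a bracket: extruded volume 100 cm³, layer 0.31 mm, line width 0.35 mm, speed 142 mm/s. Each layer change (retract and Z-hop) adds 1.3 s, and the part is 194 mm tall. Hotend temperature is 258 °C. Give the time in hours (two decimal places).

Bead cross-section = 0.31 × 0.35 = 0.1085 mm².
Path length: 100000 mm³ / 0.1085 mm² → 921659 mm.
Extrusion time: 921659 / 142 → 6490.6 s.
Layers = ⌈194/0.31⌉ = 626.
Non-print overhead = 626 × 1.3, so 813.8 s.
Total = 6490.6 + 813.8 = 7304.4 s = 2.03 hours.

2.03 hours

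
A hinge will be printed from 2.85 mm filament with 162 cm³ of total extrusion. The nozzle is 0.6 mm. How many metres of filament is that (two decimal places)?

Cross-section of 2.85 mm filament: π·(2.85/2)² = 6.3794 mm².
Length = 162 cm³ / 6.3794 mm² = 162000 / 6.3794 = 25394.24 mm = 25.39 m.

25.39 m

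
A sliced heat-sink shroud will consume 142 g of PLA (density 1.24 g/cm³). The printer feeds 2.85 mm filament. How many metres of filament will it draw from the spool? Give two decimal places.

17.95 m

Extruded volume: 142/1.24 = 114.5161 cm³ (114516.1 mm³).
Filament cross-section = π × (2.85/2)² = 6.3794 mm².
L = V/A = 114516.1/6.3794 = 17950.92 mm → 17.95 m.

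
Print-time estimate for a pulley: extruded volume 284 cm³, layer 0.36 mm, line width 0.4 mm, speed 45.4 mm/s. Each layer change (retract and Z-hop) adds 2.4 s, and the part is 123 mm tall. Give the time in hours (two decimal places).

Extrusion cross-section: 0.36 × 0.4 → 0.144 mm².
Path length: 284000 mm³ / 0.144 mm² → 1972222.2 mm.
Print-move time: 1972222.2 / 45.4 → 43441 s.
Number of layers: 123 / 0.36 → 342 (rounded up).
Layer-change overhead = 342 × 2.4, so 820.8 s.
Total = 43441 + 820.8 = 44261.8 s = 12.29 hours.

12.29 hours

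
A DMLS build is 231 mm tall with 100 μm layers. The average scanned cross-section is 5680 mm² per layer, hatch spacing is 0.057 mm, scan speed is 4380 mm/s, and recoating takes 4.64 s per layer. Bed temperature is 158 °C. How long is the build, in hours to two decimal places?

Layers = ⌈231/0.1⌉ = 2310.
Per-layer scan distance = 5680 / 0.057 = 99649.1 mm.
Per-layer scan time = 99649.1 / 4380 = 22.7509 s.
Time per layer = 22.7509 + 4.64, so 27.3909 s.
2310 layers × 27.3909 s/layer = 63272.979 s, i.e. 17.58 hours.

17.58 hours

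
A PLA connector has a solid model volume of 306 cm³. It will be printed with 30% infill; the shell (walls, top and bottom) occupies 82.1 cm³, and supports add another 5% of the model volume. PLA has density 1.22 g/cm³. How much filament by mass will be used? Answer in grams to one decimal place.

Volume inside the shell = 306 − 82.1 = 223.9 cm³.
Infill volume = 0.30 × 223.9 = 67.17 cm³.
Support: 0.05 × 306 → 15.3 cm³.
Deposited volume: 82.1 + 67.17 + 15.3 → 164.57 cm³.
Mass: 164.57 × 1.22 → 200.7754 g.

200.8 g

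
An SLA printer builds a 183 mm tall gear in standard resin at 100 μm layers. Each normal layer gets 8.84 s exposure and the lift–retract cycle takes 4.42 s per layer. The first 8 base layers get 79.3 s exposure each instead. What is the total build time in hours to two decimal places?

6.90 hours

Number of layers: 183 / 0.1 → 1830 (rounded up).
Bottom layers: 8 × (79.3 + 4.42) → 669.76 s.
Regular layers = 1822 × (8.84 + 4.42) = 24159.72 s.
Total = 669.76 + 24159.72 = 24829.48 s = 6.90 hours.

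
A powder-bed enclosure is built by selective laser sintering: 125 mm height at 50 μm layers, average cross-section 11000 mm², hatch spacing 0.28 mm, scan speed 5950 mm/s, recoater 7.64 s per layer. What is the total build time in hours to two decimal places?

Layers = ⌈125/0.05⌉ = 2500.
Hatch length per layer = 11000 / 0.28 = 39285.7 mm.
Per-layer scan time = 39285.7 / 5950 = 6.6026 s.
Per-layer time = 6.6026 + 7.64, so 14.2426 s.
2500 layers × 14.2426 s/layer = 35606.5 s, i.e. 9.89 hours.

9.89 hours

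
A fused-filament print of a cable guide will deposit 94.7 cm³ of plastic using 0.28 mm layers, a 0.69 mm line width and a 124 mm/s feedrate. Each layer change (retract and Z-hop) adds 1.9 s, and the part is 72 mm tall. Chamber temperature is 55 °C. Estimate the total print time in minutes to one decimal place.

74.1 minutes

Extrusion cross-section = 0.28 × 0.69, so 0.1932 mm².
Toolpath length = 94.7 cm³ / 0.1932 mm² = 94700 / 0.1932 = 490165.6 mm.
Extrusion time = 490165.6 / 124, so 3952.9 s.
Layer count = ceil(72 / 0.28) = 258.
Z-hop total = 258 × 1.9, so 490.2 s.
Altogether 3952.9 + 490.2 = 4443.1 s, i.e. 74.1 minutes.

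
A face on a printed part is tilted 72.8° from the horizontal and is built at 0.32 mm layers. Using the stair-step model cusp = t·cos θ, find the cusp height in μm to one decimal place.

cos(72.8°) = 0.2957, so cusp = 0.32 × 0.2957 = 0.094624 mm → 94.6 μm.

94.6 μm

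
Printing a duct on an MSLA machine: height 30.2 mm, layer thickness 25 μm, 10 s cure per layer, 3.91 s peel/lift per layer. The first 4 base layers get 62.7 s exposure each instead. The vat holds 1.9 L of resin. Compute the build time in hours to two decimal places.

Layers = ⌈30.2/0.025⌉ = 1208.
Burn-in layers: 4 × (62.7 + 3.91) → 266.44 s.
Remaining layers = 1204 × (10 + 3.91), so 16747.64 s.
Total = 266.44 + 16747.64 = 17014.08 s = 4.73 hours.

4.73 hours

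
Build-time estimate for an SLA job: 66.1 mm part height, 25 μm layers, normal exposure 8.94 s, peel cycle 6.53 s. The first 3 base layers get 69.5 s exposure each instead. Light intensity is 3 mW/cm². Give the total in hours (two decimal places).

Number of layers: 66.1 / 0.025 → 2644 (rounded up).
Base layers = 3 × (69.5 + 6.53) = 228.09 s.
Remaining layers: 2641 × (8.94 + 6.53) → 40856.27 s.
Sum: 228.09 + 40856.27 = 41084.36 s → 11.41 hours.

11.41 hours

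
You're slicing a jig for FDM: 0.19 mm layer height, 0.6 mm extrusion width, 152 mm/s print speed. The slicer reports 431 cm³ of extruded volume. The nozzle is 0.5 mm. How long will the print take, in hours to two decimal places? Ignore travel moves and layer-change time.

Extrusion cross-section = 0.19 × 0.6 = 0.114 mm².
Total extruded path = 431000/0.114 = 3780701.8 mm.
Print-move time: 3780701.8 / 152 → 24873 s.
That's 24873 s → 6.91 hours.

6.91 hours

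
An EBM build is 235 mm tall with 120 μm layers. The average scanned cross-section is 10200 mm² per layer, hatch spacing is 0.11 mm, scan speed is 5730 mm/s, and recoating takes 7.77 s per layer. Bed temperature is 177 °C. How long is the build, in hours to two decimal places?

13.03 hours

Number of layers: 235 / 0.12 → 1959 (rounded up).
Hatch length per layer: 10200 / 0.11 → 92727.3 mm.
Per-layer scan time = 92727.3 / 5730, so 16.1828 s.
Layer cycle = 16.1828 + 7.77 = 23.9528 s.
Build time = 1959 × 23.9528 = 46923.5352 s = 13.03 hours.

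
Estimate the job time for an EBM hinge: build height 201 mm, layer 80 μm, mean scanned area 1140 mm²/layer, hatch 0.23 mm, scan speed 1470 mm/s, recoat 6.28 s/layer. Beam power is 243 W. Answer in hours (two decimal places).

Layer count = ceil(201 / 0.08) = 2513.
Scan path per layer = 1140 / 0.23 = 4956.5 mm.
Per-layer scan time = 4956.5 / 1470 = 3.3718 s.
Layer cycle = 3.3718 + 6.28, so 9.6518 s.
Build time = 2513 × 9.6518 = 24254.9734 s = 6.74 hours.

6.74 hours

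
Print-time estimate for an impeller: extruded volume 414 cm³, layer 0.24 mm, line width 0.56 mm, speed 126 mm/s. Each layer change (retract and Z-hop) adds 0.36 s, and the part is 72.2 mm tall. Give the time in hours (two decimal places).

6.82 hours

Line area: 0.24 × 0.56 → 0.1344 mm².
Path length: 414000 mm³ / 0.1344 mm² → 3080357.1 mm.
Time extruding: 3080357.1 / 126 → 24447.3 s.
Number of layers: 72.2 / 0.24 → 301 (rounded up).
Non-print overhead = 301 × 0.36, so 108.36 s.
Total = 24447.3 + 108.36 = 24555.66 s = 6.82 hours.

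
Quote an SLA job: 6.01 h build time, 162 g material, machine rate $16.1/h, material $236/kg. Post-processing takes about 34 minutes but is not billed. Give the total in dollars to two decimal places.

Machine cost = 16.1 × 6.01 = $96.761.
Material charge = 236 × 162/1000, so $38.232.
Total = 96.761 + 38.232 = 134.993 ≈ $134.99.

$134.99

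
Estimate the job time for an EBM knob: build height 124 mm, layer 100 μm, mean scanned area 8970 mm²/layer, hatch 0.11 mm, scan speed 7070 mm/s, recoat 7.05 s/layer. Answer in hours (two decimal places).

6.40 hours

Layers = ⌈124/0.1⌉ = 1240.
Scan path per layer: 8970 / 0.11 → 81545.5 mm.
Per-layer scan time = 81545.5 / 7070, so 11.534 s.
Per-layer time = 11.534 + 7.05, so 18.584 s.
Total: 1240 × 18.584 s = 23044.16 s → 6.40 hours.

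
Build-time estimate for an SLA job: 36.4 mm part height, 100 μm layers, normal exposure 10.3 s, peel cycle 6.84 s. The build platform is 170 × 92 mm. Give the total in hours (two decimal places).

Number of layers: 36.4 / 0.1 → 364 (rounded up).
Each layer takes: 10.3 + 6.84 → 17.14 s.
Total = 364 × 17.14 = 6238.96 s = 1.73 hours.

1.73 hours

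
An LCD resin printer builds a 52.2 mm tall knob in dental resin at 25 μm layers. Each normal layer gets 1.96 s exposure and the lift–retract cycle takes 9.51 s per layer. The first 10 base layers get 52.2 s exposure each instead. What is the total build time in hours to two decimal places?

6.79 hours

Layer count = ceil(52.2 / 0.025) = 2088.
Burn-in layers: 10 × (52.2 + 9.51) → 617.1 s.
Regular layers = 2078 × (1.96 + 9.51) = 23834.66 s.
Sum: 617.1 + 23834.66 = 24451.76 s → 6.79 hours.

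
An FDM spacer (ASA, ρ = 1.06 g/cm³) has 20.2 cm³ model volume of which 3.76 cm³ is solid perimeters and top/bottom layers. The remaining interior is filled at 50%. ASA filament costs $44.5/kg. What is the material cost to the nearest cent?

Volume inside the shell = 20.2 − 3.76, so 16.44 cm³.
Deposited infill = 0.50 × 16.44 = 8.22 cm³.
Total extruded: 3.76 + 8.22 → 11.98 cm³.
Mass: 11.98 × 1.06 → 12.6988 g.
At $44.5/kg: 12.6988/1000 × 44.5 = $0.57.

$0.57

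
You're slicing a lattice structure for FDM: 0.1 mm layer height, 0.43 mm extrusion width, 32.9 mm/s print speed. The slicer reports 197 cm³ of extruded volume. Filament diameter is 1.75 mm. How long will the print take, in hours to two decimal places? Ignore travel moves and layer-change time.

38.68 hours

Extrusion cross-section = 0.1 × 0.43, so 0.043 mm².
Total extruded path = 197000/0.043 = 4581395.3 mm.
Time extruding = 4581395.3 / 32.9 = 139252.1 s.
Converting: 139252.1 s = 38.68 hours.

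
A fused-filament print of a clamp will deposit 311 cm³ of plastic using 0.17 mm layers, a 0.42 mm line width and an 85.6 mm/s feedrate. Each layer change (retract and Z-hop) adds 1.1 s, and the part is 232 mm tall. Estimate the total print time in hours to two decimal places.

14.55 hours

Extrusion cross-section: 0.17 × 0.42 → 0.0714 mm².
Path length: 311000 mm³ / 0.0714 mm² → 4355742.3 mm.
Print-move time = 4355742.3 / 85.6, so 50884.8 s.
Layers = ⌈232/0.17⌉ = 1365.
Non-print overhead = 1365 × 1.1 = 1501.5 s.
Total = 50884.8 + 1501.5 = 52386.3 s = 14.55 hours.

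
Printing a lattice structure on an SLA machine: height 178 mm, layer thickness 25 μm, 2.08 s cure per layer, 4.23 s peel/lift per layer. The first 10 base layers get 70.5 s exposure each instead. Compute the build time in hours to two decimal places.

12.67 hours

Layer count = ceil(178 / 0.025) = 7120.
Base layers: 10 × (70.5 + 4.23) → 747.3 s.
Regular layers: 7110 × (2.08 + 4.23) → 44864.1 s.
Total = 747.3 + 44864.1 = 45611.4 s = 12.67 hours.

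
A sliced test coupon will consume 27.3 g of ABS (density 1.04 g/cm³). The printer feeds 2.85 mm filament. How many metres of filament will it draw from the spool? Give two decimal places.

Volume = 27.3 g / 1.04 g·cm⁻³ = 26.25 cm³ = 26250 mm³.
Cross-section of 2.85 mm filament: π·(2.85/2)² = 6.3794 mm².
L = V/A = 26250/6.3794 = 4114.81 mm → 4.11 m.

4.11 m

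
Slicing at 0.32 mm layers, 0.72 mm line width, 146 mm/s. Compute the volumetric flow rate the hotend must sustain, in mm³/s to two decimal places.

33.64

Extrusion cross-section = 0.32 × 0.72 = 0.2304 mm².
Q = v·A = 146 × 0.2304 = 33.64 mm³/s.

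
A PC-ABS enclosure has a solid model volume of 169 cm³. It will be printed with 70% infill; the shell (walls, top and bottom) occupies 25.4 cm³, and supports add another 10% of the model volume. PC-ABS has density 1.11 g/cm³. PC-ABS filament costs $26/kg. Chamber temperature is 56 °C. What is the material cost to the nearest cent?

Infill region = 169 − 25.4, so 143.6 cm³.
Infill volume = 0.70 × 143.6, so 100.52 cm³.
Support: 0.10 × 169 → 16.9 cm³.
Deposited volume = 25.4 + 100.52 + 16.9, so 142.82 cm³.
Mass = 142.82 × 1.11, so 158.5302 g.
At $26/kg: 158.5302/1000 × 26 = $4.12.

$4.12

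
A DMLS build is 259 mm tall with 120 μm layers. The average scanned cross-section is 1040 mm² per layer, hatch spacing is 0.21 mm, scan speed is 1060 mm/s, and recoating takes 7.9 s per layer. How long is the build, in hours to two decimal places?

7.54 hours

Number of layers: 259 / 0.12 → 2159 (rounded up).
Per-layer scan distance = 1040 / 0.21 = 4952.4 mm.
Laser time per layer = 4952.4 / 1060, so 4.6721 s.
Per-layer time = 4.6721 + 7.9, so 12.5721 s.
2159 layers × 12.5721 s/layer = 27143.1639 s, i.e. 7.54 hours.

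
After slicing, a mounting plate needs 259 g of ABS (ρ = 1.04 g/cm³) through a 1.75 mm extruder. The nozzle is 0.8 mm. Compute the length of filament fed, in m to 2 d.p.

103.54 m

Volume = 259 g / 1.04 g·cm⁻³ = 249.0385 cm³ = 249038.5 mm³.
Filament cross-section = π × (1.75/2)² = 2.4053 mm².
Length = 249038.5 / 2.4053 = 103537.4 mm = 103.54 m.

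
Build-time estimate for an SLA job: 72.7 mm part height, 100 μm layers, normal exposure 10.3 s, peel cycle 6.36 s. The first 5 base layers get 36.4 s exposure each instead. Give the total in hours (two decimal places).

3.40 hours

Layer count = ceil(72.7 / 0.1) = 727.
Base layers: 5 × (36.4 + 6.36) → 213.8 s.
Normal layers: 722 × (10.3 + 6.36) → 12028.52 s.
Total = 213.8 + 12028.52 = 12242.32 s = 3.40 hours.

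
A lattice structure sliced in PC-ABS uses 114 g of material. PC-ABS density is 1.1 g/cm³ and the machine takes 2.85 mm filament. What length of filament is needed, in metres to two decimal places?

16.25 m

Extruded volume: 114/1.1 = 103.6364 cm³ (103636.4 mm³).
Cross-section of 2.85 mm filament: π·(2.85/2)² = 6.3794 mm².
Length = 103636.4 / 6.3794 = 16245.48 mm = 16.25 m.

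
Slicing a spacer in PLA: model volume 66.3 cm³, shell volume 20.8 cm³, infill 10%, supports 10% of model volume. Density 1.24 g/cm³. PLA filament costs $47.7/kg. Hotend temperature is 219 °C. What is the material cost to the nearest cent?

Interior volume: 66.3 − 20.8 → 45.5 cm³.
Infill volume = 0.10 × 45.5 = 4.55 cm³.
Support: 0.10 × 66.3 → 6.63 cm³.
Total extruded = 20.8 + 4.55 + 6.63, so 31.98 cm³.
Mass: 31.98 × 1.24 → 39.6552 g.
Cost = 39.6552 g / 1000 × $47.7/kg = $1.89.

$1.89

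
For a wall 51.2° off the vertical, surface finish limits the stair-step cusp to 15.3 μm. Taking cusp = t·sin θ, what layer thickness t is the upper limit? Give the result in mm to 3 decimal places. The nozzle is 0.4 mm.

0.020 mm

Layer height = cusp / sin(51.2°) = 0.0153 / 0.7793 = 0.020 mm.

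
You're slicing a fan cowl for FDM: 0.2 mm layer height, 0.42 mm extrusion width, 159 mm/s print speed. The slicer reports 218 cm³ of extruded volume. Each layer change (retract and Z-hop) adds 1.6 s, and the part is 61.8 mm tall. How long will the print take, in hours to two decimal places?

Bead cross-section: 0.2 × 0.42 → 0.084 mm².
Path length: 218000 mm³ / 0.084 mm² → 2595238.1 mm.
Extrusion time: 2595238.1 / 159 → 16322.3 s.
Layer count = ceil(61.8 / 0.2) = 309.
Layer-change overhead = 309 × 1.6 = 494.4 s.
Altogether 16322.3 + 494.4 = 16816.7 s, i.e. 4.67 hours.

4.67 hours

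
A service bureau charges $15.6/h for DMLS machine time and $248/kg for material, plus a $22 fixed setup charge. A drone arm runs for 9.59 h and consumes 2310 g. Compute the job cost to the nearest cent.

$744.48

Time charge: 15.6 × 9.59 → $149.604.
Material charge: 248 × 2310/1000 → $572.88.
Total = 149.604 + 572.88 + 22 = 744.484 ≈ $744.48.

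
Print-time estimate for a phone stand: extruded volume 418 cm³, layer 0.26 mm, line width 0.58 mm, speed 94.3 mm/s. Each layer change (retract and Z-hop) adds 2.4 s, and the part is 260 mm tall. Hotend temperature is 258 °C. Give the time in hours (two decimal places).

Extrusion cross-section = 0.26 × 0.58 = 0.1508 mm².
Path length: 418000 mm³ / 0.1508 mm² → 2771883.3 mm.
Time extruding: 2771883.3 / 94.3 → 29394.3 s.
Layer count = ceil(260 / 0.26) = 1000.
Z-hop total = 1000 × 2.4, so 2400 s.
Total = 29394.3 + 2400 = 31794.3 s = 8.83 hours.

8.83 hours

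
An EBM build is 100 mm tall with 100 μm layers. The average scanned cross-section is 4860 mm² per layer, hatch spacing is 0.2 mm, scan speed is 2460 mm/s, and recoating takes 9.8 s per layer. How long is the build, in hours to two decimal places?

Layers = ⌈100/0.1⌉ = 1000.
Per-layer scan distance: 4860 / 0.2 → 24300 mm.
Per-layer scan time = 24300 / 2460, so 9.878 s.
Layer cycle: 9.878 + 9.8 → 19.678 s.
Build time = 1000 × 19.678 = 19678 s = 5.47 hours.

5.47 hours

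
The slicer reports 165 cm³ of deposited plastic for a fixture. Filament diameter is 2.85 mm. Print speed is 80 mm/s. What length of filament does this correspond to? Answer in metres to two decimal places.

25.86 m

Cross-section of 2.85 mm filament: π·(2.85/2)² = 6.3794 mm².
L = 165000 mm³ / 6.3794 mm² = 25864.5 mm, i.e. 25.86 m.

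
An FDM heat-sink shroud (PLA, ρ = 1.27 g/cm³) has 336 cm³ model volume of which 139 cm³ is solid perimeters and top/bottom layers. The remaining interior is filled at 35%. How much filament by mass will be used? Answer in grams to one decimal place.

Interior volume: 336 − 139 → 197 cm³.
Deposited infill: 0.35 × 197 → 68.95 cm³.
Deposited volume = 139 + 68.95, so 207.95 cm³.
Mass = 207.95 × 1.27, so 264.0965 g.

264.1 g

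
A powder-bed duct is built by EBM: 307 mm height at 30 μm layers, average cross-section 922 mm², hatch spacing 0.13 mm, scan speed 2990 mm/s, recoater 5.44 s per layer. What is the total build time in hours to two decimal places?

Layers = ⌈307/0.03⌉ = 10234.
Per-layer scan distance: 922 / 0.13 → 7092.3 mm.
Scan time per layer = 7092.3 / 2990 = 2.372 s.
Per-layer time: 2.372 + 5.44 → 7.812 s.
10234 layers × 7.812 s/layer = 79948.008 s, i.e. 22.21 hours.

22.21 hours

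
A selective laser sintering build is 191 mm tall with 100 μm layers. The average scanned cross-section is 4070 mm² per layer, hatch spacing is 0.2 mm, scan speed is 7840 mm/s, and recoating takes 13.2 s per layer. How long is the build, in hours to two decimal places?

8.38 hours

Layer count = ceil(191 / 0.1) = 1910.
Hatch length per layer = 4070 / 0.2 = 20350 mm.
Scan time per layer: 20350 / 7840 → 2.5957 s.
Per-layer time = 2.5957 + 13.2, so 15.7957 s.
Build time = 1910 × 15.7957 = 30169.787 s = 8.38 hours.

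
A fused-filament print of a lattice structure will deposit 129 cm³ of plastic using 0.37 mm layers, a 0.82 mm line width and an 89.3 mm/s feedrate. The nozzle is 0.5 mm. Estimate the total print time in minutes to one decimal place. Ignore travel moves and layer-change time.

Extrusion cross-section: 0.37 × 0.82 → 0.3034 mm².
Total extruded path = 129000/0.3034 = 425181.3 mm.
Time extruding = 425181.3 / 89.3 = 4761.3 s.
4761.3 s = 79.4 minutes.

79.4 minutes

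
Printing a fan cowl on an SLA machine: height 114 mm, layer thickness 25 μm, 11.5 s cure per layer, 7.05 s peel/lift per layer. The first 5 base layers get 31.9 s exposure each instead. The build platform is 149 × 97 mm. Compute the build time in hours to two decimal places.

Layer count = ceil(114 / 0.025) = 4560.
Bottom layers = 5 × (31.9 + 7.05), so 194.75 s.
Regular layers = 4555 × (11.5 + 7.05) = 84495.25 s.
Sum: 194.75 + 84495.25 = 84690 s → 23.53 hours.

23.53 hours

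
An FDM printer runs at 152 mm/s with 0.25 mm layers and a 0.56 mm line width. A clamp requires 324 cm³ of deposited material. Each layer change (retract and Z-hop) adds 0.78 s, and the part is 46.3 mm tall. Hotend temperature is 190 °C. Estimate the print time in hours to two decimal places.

4.27 hours

Line area: 0.25 × 0.56 → 0.14 mm².
Total extruded path = 324000/0.14 = 2314285.7 mm.
Time extruding: 2314285.7 / 152 → 15225.6 s.
Number of layers: 46.3 / 0.25 → 186 (rounded up).
Z-hop total: 186 × 0.78 → 145.08 s.
Altogether 15225.6 + 145.08 = 15370.68 s, i.e. 4.27 hours.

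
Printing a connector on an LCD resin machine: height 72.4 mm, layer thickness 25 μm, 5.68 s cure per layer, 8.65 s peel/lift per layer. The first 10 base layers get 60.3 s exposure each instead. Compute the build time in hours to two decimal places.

11.68 hours

Layers = ⌈72.4/0.025⌉ = 2896.
Base layers: 10 × (60.3 + 8.65) → 689.5 s.
Normal layers = 2886 × (5.68 + 8.65) = 41356.38 s.
Total = 689.5 + 41356.38 = 42045.88 s = 11.68 hours.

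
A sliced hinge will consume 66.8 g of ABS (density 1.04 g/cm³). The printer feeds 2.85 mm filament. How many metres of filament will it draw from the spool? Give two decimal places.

Volume = 66.8 g / 1.04 g·cm⁻³ = 64.2308 cm³ = 64230.8 mm³.
A = π r² = π × 1.425² = 6.3794 mm².
Length = 64230.8 / 6.3794 = 10068.47 mm = 10.07 m.

10.07 m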